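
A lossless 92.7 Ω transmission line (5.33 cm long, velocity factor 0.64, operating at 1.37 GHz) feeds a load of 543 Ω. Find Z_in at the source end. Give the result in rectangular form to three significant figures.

Z_in ≈ 32.8 + j93.1 Ω

λ = v/f = 0.64·c / 1.37 GHz = 0.14 m
βl = 2π·l/λ = 2π × 0.38 = 137°
tan(βl) = tan(137°) = -0.935
Z_in = Z_0·(Z_L + jZ_0·tanβl)/(Z_0 + jZ_L·tanβl)
     = 92.7·(543 − j86.7)/(92.7 − j508)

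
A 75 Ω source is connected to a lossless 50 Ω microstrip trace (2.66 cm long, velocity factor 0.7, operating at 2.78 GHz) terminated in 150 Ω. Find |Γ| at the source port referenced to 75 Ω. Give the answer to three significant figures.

|Γ| ≈ 0.57

λ = v/f = 0.7·c / 2.78 GHz = 0.0755 m
βl = 2π·l/λ = 2π × 0.352 = 127°
tan(βl) = -1.34
Z_in = Z_0·(Z_L + jZ_0·tanβl)/(Z_0 + jZ_L·tanβl) = 24.5 + j31.3 Ω
Γ_s = (Z_in − Z_s)/(Z_in + Z_s) = (-50.5 + j31.3)/(99.5 + j31.3), |Γ_s| = 0.57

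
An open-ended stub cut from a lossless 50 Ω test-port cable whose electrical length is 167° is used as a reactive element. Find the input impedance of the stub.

tan(βl) = -0.231
For an open-ended stub, Z_in = −jZ_0·cot(βl) = −jZ_0/tan(βl)

Z_in ≈ +j217 Ω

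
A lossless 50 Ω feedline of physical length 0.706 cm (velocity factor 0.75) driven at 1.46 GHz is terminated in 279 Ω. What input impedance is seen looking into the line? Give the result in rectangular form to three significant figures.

λ = v/f = 0.75·c / 1.46 GHz = 0.154 m
βl = 2π·l/λ = 2π × 0.0458 = 16.5°
tan(βl) = tan(16.5°) = 0.296
Z_in = Z_0·(Z_L + jZ_0·tanβl)/(Z_0 + jZ_L·tanβl)
     = 50·(279 + j14.8)/(50 + j82.6)

Z_in ≈ 81.4 − j120 Ω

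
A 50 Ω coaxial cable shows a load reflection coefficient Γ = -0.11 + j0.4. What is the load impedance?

Z_L ≈ 29.7 + j28.7 Ω

Z_L = Z_0·(1 + Γ)/(1 − Γ) = 50·(0.89 + j0.4)/(1.11 − j0.4)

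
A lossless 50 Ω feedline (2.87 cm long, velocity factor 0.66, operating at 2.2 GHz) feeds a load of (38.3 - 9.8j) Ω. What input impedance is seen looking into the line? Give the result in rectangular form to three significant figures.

λ = v/f = 0.66·c / 2.2 GHz = 0.09 m
βl = 2π·l/λ = 2π × 0.319 = 115°
tan(βl) = tan(115°) = -2.16
Z_in = Z_0·(Z_L + jZ_0·tanβl)/(Z_0 + jZ_L·tanβl)
     = 50·(38.3 − j118)/(28.8 − j82.9)

Z_in ≈ 70.7 − j1.45 Ω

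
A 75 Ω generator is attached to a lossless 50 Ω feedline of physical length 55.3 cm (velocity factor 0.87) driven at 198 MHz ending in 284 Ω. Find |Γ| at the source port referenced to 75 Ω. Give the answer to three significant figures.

|Γ| ≈ 0.662

λ = v/f = 0.87·c / 198 MHz = 1.32 m
βl = 2π·l/λ = 2π × 0.42 = 151°
tan(βl) = -0.554
Z_in = Z_0·(Z_L + jZ_0·tanβl)/(Z_0 + jZ_L·tanβl) = 34.1 + j79.5 Ω
Γ_s = (Z_in − Z_s)/(Z_in + Z_s) = (-40.9 + j79.5)/(109 + j79.5), |Γ_s| = 0.662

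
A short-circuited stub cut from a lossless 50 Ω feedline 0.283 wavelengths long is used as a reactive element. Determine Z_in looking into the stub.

βl = 2π × 0.283 = 102°
tan(βl) = -4.75
For a short-circuited stub, Z_in = jZ_0·tan(βl)

Z_in ≈ −j238 Ω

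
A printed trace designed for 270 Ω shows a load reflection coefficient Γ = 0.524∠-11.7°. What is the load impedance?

Z_L = Z_0·(1 + Γ)/(1 − Γ) = 270·(1.51 − j0.106)/(0.487 + j0.106)

Z_L ≈ 789 − j231 Ω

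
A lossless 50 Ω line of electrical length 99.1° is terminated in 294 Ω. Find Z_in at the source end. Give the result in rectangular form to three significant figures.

tan(βl) = tan(99.1°) = -6.24
Z_in = Z_0·(Z_L + jZ_0·tanβl)/(Z_0 + jZ_L·tanβl)
     = 50·(294 − j312)/(50 − j1840)

Z_in ≈ 8.72 + j7.77 Ω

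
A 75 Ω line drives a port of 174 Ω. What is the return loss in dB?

Γ = (174 − 75)/(174 + 75) = 0.398
RL = −20·log₁₀|Γ| = −20·log₁₀(0.398)

RL ≈ 8.01 dB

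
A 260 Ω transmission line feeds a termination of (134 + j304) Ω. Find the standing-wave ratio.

Γ = (Z_L − Z_0)/(Z_L + Z_0) = (-126 + j304)/(394 + j304)
|Γ| = 329/498 = 0.661
VSWR = (1 + |Γ|)/(1 − |Γ|) = 1.66/0.339

VSWR ≈ 4.9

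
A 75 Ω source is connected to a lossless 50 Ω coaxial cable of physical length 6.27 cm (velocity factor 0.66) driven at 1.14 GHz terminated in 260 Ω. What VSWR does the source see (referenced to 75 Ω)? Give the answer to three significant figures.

λ = v/f = 0.66·c / 1.14 GHz = 0.174 m
βl = 2π·l/λ = 2π × 0.361 = 130°
tan(βl) = -1.19
Z_in = Z_0·(Z_L + jZ_0·tanβl)/(Z_0 + jZ_L·tanβl) = 16 + j39.3 Ω
Γ_s = (Z_in − Z_s)/(Z_in + Z_s) = (-59 + j39.3)/(91 + j39.3), |Γ_s| = 0.716
VSWR = (1 + |Γ_s|)/(1 − |Γ_s|)

VSWR ≈ 6.04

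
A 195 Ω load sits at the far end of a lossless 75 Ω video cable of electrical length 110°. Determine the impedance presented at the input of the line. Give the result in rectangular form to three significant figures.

tan(βl) = tan(110°) = -2.75
Z_in = Z_0·(Z_L + jZ_0·tanβl)/(Z_0 + jZ_L·tanβl)
     = 75·(195 − j206)/(75 − j536)

Z_in ≈ 32 + j22.8 Ω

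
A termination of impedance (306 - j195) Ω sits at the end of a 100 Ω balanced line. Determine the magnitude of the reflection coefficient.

Γ = (Z_L − Z_0)/(Z_L + Z_0) = (206 − j195)/(406 − j195)
|Γ| = 284/450

|Γ| ≈ 0.63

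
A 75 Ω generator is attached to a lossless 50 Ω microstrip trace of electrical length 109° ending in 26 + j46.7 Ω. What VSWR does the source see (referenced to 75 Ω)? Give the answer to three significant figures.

VSWR ≈ 5.29

tan(βl) = -2.9
Z_in = Z_0·(Z_L + jZ_0·tanβl)/(Z_0 + jZ_L·tanβl) = 15.3 − j20.3 Ω
Γ_s = (Z_in − Z_s)/(Z_in + Z_s) = (-59.7 − j20.3)/(90.3 − j20.3), |Γ_s| = 0.682
VSWR = (1 + |Γ_s|)/(1 − |Γ_s|)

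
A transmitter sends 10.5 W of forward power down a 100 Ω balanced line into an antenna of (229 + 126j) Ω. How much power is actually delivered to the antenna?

P_delivered ≈ 7.75 W

|Γ| = |(129 + j126)/(329 + j126)| = 0.512
|Γ|² = 0.262
P_refl = |Γ|²·P_inc = 2.75 W, P_del = (1 − |Γ|²)·P_inc = 7.75 W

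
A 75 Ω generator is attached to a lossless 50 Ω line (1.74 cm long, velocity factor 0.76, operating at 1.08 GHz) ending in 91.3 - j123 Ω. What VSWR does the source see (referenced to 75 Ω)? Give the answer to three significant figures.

λ = v/f = 0.76·c / 1.08 GHz = 0.211 m
βl = 2π·l/λ = 2π × 0.0824 = 29.7°
tan(βl) = 0.57
Z_in = Z_0·(Z_L + jZ_0·tanβl)/(Z_0 + jZ_L·tanβl) = 17.7 − j47 Ω
Γ_s = (Z_in − Z_s)/(Z_in + Z_s) = (-57.3 − j47)/(92.7 − j47), |Γ_s| = 0.714
VSWR = (1 + |Γ_s|)/(1 − |Γ_s|)

VSWR ≈ 5.98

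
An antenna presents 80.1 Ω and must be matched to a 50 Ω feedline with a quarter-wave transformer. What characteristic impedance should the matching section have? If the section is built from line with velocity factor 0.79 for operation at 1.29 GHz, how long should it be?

Z_qwt ≈ 63.3 Ω; length ≈ 4.59 cm

Z_qwt = √(Z_0·R_L) = √(50 × 80.1) = √4005
λ = 0.79·c/f = 0.184 m, so l = λ/4 = 0.0459 m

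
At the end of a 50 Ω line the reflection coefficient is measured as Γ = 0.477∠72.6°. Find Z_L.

Z_L = Z_0·(1 + Γ)/(1 − Γ) = 50·(1.14 + j0.455)/(0.857 − j0.455)

Z_L ≈ 41 + j48.3 Ω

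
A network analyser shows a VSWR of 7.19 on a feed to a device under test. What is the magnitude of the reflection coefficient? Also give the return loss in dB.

|Γ| ≈ 0.756; return loss ≈ 2.43 dB

|Γ| = (S − 1)/(S + 1) = (7.19 − 1)/(7.19 + 1) = 6.19/8.19
RL = −20·log₁₀|Γ| = −20·log₁₀(0.756)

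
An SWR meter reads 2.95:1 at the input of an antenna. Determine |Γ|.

|Γ| ≈ 0.494

|Γ| = (S − 1)/(S + 1) = (2.95 − 1)/(2.95 + 1) = 1.95/3.95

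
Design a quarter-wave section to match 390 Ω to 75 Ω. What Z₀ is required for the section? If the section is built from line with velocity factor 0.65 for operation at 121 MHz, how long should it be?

Z_qwt ≈ 171 Ω; length ≈ 40.3 cm

Z_qwt = √(Z_0·R_L) = √(75 × 390) = √29250
λ = 0.65·c/f = 1.61 m, so l = λ/4 = 0.403 m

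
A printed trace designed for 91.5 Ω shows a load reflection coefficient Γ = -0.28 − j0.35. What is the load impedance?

Z_L = Z_0·(1 + Γ)/(1 − Γ) = 91.5·(0.72 − j0.35)/(1.28 + j0.35)

Z_L ≈ 41.5 − j36.4 Ω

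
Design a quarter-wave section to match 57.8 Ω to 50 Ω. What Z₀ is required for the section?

Z_qwt ≈ 53.8 Ω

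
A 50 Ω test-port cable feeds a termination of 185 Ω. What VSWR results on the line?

VSWR ≈ 3.7

For a purely resistive load, VSWR = R_L/Z_0 or Z_0/R_L (whichever > 1) = 185/50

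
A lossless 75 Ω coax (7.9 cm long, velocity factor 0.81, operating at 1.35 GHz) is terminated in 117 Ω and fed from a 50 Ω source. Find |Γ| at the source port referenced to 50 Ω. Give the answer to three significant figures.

λ = v/f = 0.81·c / 1.35 GHz = 0.18 m
βl = 2π·l/λ = 2π × 0.439 = 158°
tan(βl) = -0.404
Z_in = Z_0·(Z_L + jZ_0·tanβl)/(Z_0 + jZ_L·tanβl) = 97.4 + j31.1 Ω
Γ_s = (Z_in − Z_s)/(Z_in + Z_s) = (47.4 + j31.1)/(147 + j31.1), |Γ_s| = 0.376

|Γ| ≈ 0.376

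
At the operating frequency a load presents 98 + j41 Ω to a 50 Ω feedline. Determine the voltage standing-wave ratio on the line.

VSWR ≈ 2.4

Γ = (Z_L − Z_0)/(Z_L + Z_0) = (48 + j41)/(148 + j41)
|Γ| = 63.1/154 = 0.411
VSWR = (1 + |Γ|)/(1 − |Γ|) = 1.41/0.589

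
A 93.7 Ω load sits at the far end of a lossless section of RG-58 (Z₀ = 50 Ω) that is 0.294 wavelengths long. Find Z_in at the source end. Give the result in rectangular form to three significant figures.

βl = 2π × 0.294 = 106°
tan(βl) = tan(106°) = -3.52
Z_in = Z_0·(Z_L + jZ_0·tanβl)/(Z_0 + jZ_L·tanβl)
     = 50·(93.7 − j176)/(50 − j330)

Z_in ≈ 28.2 + j9.92 Ω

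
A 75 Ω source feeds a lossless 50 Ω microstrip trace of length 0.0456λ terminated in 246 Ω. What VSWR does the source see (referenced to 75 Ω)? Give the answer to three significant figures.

VSWR ≈ 3.62

βl = 2π × 0.0456 = 16.4°
tan(βl) = 0.295
Z_in = Z_0·(Z_L + jZ_0·tanβl)/(Z_0 + jZ_L·tanβl) = 86.2 − j110 Ω
Γ_s = (Z_in − Z_s)/(Z_in + Z_s) = (11.2 − j110)/(161 − j110), |Γ_s| = 0.567
VSWR = (1 + |Γ_s|)/(1 − |Γ_s|)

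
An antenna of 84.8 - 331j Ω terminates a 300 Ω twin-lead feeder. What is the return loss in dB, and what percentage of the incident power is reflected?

Γ = (-215.2 − j331)/(384.8 − j331), |Γ| = 0.778
RL = −20·log₁₀(0.778) = 2.18 dB
P_refl/P_inc = |Γ|² = 0.605

RL ≈ 2.18 dB; 60.5% of incident power reflected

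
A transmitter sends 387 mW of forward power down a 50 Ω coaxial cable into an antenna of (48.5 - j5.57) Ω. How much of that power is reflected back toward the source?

P_reflected ≈ 1.32 mW

|Γ| = |(-1.5 − j5.57)/(98.5 − j5.57)| = 0.0585
|Γ|² = 0.00342
P_refl = |Γ|²·P_inc = 1.32 mW, P_del = (1 − |Γ|²)·P_inc = 386 mW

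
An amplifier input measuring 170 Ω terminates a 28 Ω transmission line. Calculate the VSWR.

VSWR ≈ 6.07

Γ = (170 − 28)/(170 + 28) = 0.717
VSWR = (1 + 0.717)/(1 − 0.717)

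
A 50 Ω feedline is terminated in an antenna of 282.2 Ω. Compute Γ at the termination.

Γ = 0.699

Γ = (Z_L − Z_0)/(Z_L + Z_0) = (282.2 − 50)/(282.2 + 50) = 232.2/332.2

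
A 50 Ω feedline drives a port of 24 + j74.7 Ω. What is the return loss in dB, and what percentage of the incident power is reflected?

RL ≈ 2.47 dB; 56.6% of incident power reflected

Γ = (-26 + j74.7)/(74 + j74.7), |Γ| = 0.752
RL = −20·log₁₀(0.752) = 2.47 dB
P_refl/P_inc = |Γ|² = 0.566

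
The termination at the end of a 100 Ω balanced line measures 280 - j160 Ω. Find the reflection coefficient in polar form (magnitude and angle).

Γ ≈ 0.584 ∠ -18.8°

Γ = (Z_L − Z_0)/(Z_L + Z_0) = (180 − j160)/(380 − j160)
|Γ| = 241/412 = 0.584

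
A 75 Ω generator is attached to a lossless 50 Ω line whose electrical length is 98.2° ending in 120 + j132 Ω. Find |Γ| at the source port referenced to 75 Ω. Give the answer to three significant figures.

|Γ| ≈ 0.785

tan(βl) = -6.94
Z_in = Z_0·(Z_L + jZ_0·tanβl)/(Z_0 + jZ_L·tanβl) = 9.07 − j3.31 Ω
Γ_s = (Z_in − Z_s)/(Z_in + Z_s) = (-65.9 − j3.31)/(84.1 − j3.31), |Γ_s| = 0.785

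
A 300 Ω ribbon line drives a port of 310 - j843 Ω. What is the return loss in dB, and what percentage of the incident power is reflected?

Γ = (10 − j843)/(610 − j843), |Γ| = 0.81
RL = −20·log₁₀(0.81) = 1.83 dB
P_refl/P_inc = |Γ|² = 0.656

RL ≈ 1.83 dB; 65.6% of incident power reflected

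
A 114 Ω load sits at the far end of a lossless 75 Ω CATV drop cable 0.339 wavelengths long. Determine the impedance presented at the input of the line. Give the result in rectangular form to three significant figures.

Z_in ≈ 58.7 + j22.8 Ω

βl = 2π × 0.339 = 122°
tan(βl) = tan(122°) = -1.6
Z_in = Z_0·(Z_L + jZ_0·tanβl)/(Z_0 + jZ_L·tanβl)
     = 75·(114 − j120)/(75 − j182)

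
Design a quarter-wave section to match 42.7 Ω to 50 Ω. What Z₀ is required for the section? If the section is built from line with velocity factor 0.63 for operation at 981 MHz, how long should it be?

Z_qwt ≈ 46.2 Ω; length ≈ 4.82 cm

Z_qwt = √(Z_0·R_L) = √(50 × 42.7) = √2135
λ = 0.63·c/f = 0.193 m, so l = λ/4 = 0.0482 m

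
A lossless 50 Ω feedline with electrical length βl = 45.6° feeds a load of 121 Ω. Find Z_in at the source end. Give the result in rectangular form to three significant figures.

tan(βl) = tan(45.6°) = 1.02
Z_in = Z_0·(Z_L + jZ_0·tanβl)/(Z_0 + jZ_L·tanβl)
     = 50·(121 + j51.1)/(50 + j124)

Z_in ≈ 34.8 − j34.9 Ω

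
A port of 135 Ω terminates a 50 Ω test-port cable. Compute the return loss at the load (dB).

RL ≈ 6.76 dB

Γ = (135 − 50)/(135 + 50) = 0.459
RL = −20·log₁₀|Γ| = −20·log₁₀(0.459)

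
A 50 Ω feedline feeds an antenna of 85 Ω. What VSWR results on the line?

Γ = (85 − 50)/(85 + 50) = 0.259
VSWR = (1 + 0.259)/(1 − 0.259)

VSWR ≈ 1.7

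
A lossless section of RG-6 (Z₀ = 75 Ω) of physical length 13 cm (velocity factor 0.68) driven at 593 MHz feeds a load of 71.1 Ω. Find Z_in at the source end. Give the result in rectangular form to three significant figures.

Z_in ≈ 74.7 − j3.99 Ω

λ = v/f = 0.68·c / 593 MHz = 0.344 m
βl = 2π·l/λ = 2π × 0.378 = 136°
tan(βl) = tan(136°) = -0.964
Z_in = Z_0·(Z_L + jZ_0·tanβl)/(Z_0 + jZ_L·tanβl)
     = 75·(71.1 − j72.3)/(75 − j68.6)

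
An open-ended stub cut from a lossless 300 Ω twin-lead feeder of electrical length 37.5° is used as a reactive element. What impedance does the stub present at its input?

tan(βl) = 0.767
For an open-ended stub, Z_in = −jZ_0·cot(βl) = −jZ_0/tan(βl)

Z_in ≈ −j391 Ω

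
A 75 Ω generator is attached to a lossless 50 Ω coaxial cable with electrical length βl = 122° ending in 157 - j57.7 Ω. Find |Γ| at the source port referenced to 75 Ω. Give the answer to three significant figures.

tan(βl) = -1.6
Z_in = Z_0·(Z_L + jZ_0·tanβl)/(Z_0 + jZ_L·tanβl) = 21.5 + j34.9 Ω
Γ_s = (Z_in − Z_s)/(Z_in + Z_s) = (-53.5 + j34.9)/(96.5 + j34.9), |Γ_s| = 0.622

|Γ| ≈ 0.622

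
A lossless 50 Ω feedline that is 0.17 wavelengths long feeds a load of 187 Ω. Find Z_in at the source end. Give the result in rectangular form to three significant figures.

Z_in ≈ 17 − j25 Ω

βl = 2π × 0.17 = 61.2°
tan(βl) = tan(61.2°) = 1.82
Z_in = Z_0·(Z_L + jZ_0·tanβl)/(Z_0 + jZ_L·tanβl)
     = 50·(187 + j90.9)/(50 + j340)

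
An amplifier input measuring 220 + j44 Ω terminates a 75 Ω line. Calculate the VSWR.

VSWR ≈ 3.07

Γ = (Z_L − Z_0)/(Z_L + Z_0) = (145 + j44)/(295 + j44)
|Γ| = 152/298 = 0.508
VSWR = (1 + |Γ|)/(1 − |Γ|) = 1.51/0.492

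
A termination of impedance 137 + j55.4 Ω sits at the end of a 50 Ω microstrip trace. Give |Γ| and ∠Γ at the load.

Γ = (Z_L − Z_0)/(Z_L + Z_0) = (87 + j55.4)/(187 + j55.4)
|Γ| = 103/195 = 0.529

Γ ≈ 0.529 ∠ 16°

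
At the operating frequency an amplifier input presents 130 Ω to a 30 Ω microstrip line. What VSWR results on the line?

VSWR ≈ 4.33

Γ = (130 − 30)/(130 + 30) = 0.625
VSWR = (1 + 0.625)/(1 − 0.625)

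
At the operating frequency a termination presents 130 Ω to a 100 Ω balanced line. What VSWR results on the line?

Γ = (130 − 100)/(130 + 100) = 0.13
VSWR = (1 + 0.13)/(1 − 0.13)

VSWR ≈ 1.3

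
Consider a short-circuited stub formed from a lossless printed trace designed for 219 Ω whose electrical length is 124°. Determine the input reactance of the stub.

X_in ≈ -325 Ω (capacitive)

tan(βl) = -1.48
For a short-circuited stub, Z_in = jZ_0·tan(βl)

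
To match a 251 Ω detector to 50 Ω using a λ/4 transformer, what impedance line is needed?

Z_qwt ≈ 112 Ω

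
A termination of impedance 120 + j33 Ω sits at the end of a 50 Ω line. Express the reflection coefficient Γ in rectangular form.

Γ = (Z_L − Z_0)/(Z_L + Z_0) = (70 + j33)/(170 + j33)

Γ ≈ 0.433 + j0.11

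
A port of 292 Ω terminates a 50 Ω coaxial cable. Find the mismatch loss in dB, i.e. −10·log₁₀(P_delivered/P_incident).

Γ = (292 − 50)/(292 + 50) = 0.708
|Γ|² = 0.501, so P_del/P_inc = 1 − |Γ|² = 0.499
ML = −10·log₁₀(1 − |Γ|²)

mismatch loss ≈ 3.02 dB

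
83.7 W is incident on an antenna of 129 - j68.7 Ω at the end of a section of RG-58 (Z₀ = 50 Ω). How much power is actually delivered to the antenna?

|Γ| = |(79 − j68.7)/(179 − j68.7)| = 0.546
|Γ|² = 0.298
P_refl = |Γ|²·P_inc = 25 W, P_del = (1 − |Γ|²)·P_inc = 58.7 W

P_delivered ≈ 58.7 W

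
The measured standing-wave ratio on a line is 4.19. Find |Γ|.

|Γ| = (S − 1)/(S + 1) = (4.19 − 1)/(4.19 + 1) = 3.19/5.19

|Γ| ≈ 0.615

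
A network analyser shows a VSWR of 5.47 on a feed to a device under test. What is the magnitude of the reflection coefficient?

|Γ| = (S − 1)/(S + 1) = (5.47 − 1)/(5.47 + 1) = 4.47/6.47

|Γ| ≈ 0.691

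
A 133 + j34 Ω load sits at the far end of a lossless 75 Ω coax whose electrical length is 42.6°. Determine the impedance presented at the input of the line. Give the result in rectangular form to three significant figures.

Z_in ≈ 81.8 − j52.3 Ω

tan(βl) = tan(42.6°) = 0.92
Z_in = Z_0·(Z_L + jZ_0·tanβl)/(Z_0 + jZ_L·tanβl)
     = 75·(133 + j103)/(43.7 + j122)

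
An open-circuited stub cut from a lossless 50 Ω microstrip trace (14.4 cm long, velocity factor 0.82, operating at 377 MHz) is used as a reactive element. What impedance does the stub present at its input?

Z_in ≈ −j9.32 Ω

λ = v/f = 0.82·c / 377 MHz = 0.653 m
βl = 2π·l/λ = 2π × 0.221 = 79.4°
tan(βl) = 5.37
For an open-circuited stub, Z_in = −jZ_0·cot(βl) = −jZ_0/tan(βl)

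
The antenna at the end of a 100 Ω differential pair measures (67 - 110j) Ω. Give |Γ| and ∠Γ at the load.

Γ ≈ 0.574 ∠ -73.3°

Γ = (Z_L − Z_0)/(Z_L + Z_0) = (-33 − j110)/(167 − j110)
|Γ| = 115/200 = 0.574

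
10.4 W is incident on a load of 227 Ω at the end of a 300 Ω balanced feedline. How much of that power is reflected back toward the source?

P_reflected ≈ 0.2 W

Γ = (227 − 300)/(227 + 300) = -0.139
|Γ|² = 0.0192
P_refl = |Γ|²·P_inc = 0.2 W, P_del = (1 − |Γ|²)·P_inc = 10.2 W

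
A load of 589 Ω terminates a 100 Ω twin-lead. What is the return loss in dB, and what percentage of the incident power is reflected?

RL ≈ 2.98 dB; 50.4% of incident power reflected

Γ = (589 − 100)/(589 + 100) = 0.71
RL = −20·log₁₀(0.71) = 2.98 dB
P_refl/P_inc = |Γ|² = 0.504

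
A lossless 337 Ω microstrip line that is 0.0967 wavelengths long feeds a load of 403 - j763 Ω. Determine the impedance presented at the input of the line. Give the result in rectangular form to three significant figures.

βl = 2π × 0.0967 = 34.8°
tan(βl) = tan(34.8°) = 0.695
Z_in = Z_0·(Z_L + jZ_0·tanβl)/(Z_0 + jZ_L·tanβl)
     = 337·(403 − j529)/(868 + j280)

Z_in ≈ 81.7 − j232 Ω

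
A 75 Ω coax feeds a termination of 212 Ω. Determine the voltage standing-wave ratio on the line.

VSWR ≈ 2.83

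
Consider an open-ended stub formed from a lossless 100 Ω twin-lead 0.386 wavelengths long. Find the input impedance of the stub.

βl = 2π × 0.386 = 139°
tan(βl) = -0.871
For an open-ended stub, Z_in = −jZ_0·cot(βl) = −jZ_0/tan(βl)

Z_in ≈ +j115 Ω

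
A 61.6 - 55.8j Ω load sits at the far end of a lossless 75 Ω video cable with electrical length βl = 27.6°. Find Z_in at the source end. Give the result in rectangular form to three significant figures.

Z_in ≈ 37.1 − j23.4 Ω

tan(βl) = tan(27.6°) = 0.523
Z_in = Z_0·(Z_L + jZ_0·tanβl)/(Z_0 + jZ_L·tanβl)
     = 75·(61.6 − j16.6)/(104 + j32.2)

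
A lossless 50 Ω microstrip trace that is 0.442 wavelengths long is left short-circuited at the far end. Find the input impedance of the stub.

Z_in ≈ −j19.1 Ω

βl = 2π × 0.442 = 159°
tan(βl) = -0.381
For a short-circuited stub, Z_in = jZ_0·tan(βl)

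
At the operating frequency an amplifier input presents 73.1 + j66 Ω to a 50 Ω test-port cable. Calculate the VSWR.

Γ = (Z_L − Z_0)/(Z_L + Z_0) = (23.1 + j66)/(123.1 + j66)
|Γ| = 69.9/140 = 0.501
VSWR = (1 + |Γ|)/(1 − |Γ|) = 1.5/0.499

VSWR ≈ 3.01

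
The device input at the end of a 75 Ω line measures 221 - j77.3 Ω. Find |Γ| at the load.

Γ = (Z_L − Z_0)/(Z_L + Z_0) = (146 − j77.3)/(296 − j77.3)
|Γ| = 165/306

|Γ| ≈ 0.54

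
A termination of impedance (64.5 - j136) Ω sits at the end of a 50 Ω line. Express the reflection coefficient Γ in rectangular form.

Γ = (Z_L − Z_0)/(Z_L + Z_0) = (14.5 − j136)/(114.5 − j136)

Γ ≈ 0.638 − j0.43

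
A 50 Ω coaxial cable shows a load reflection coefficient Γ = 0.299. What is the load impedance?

Z_L = Z_0·(1 + Γ)/(1 − Γ) = 50·(1.3)/(0.701)

Z_L ≈ 92.7 Ω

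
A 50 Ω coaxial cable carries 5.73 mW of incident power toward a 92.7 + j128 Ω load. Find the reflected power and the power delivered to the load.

P_reflected ≈ 2.84 mW; P_delivered ≈ 2.89 mW

|Γ| = |(42.7 + j128)/(142.7 + j128)| = 0.704
|Γ|² = 0.495
P_refl = |Γ|²·P_inc = 2.84 mW, P_del = (1 − |Γ|²)·P_inc = 2.89 mW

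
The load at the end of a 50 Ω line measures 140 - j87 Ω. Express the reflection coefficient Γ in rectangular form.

Γ ≈ 0.565 − j0.199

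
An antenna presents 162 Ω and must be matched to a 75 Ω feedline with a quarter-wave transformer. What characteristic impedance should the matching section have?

Z_qwt ≈ 110 Ω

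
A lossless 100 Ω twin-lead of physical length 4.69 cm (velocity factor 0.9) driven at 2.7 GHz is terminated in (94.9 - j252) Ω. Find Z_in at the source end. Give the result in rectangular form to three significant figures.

λ = v/f = 0.9·c / 2.7 GHz = 0.1 m
βl = 2π·l/λ = 2π × 0.469 = 169°
tan(βl) = tan(169°) = -0.197
Z_in = Z_0·(Z_L + jZ_0·tanβl)/(Z_0 + jZ_L·tanβl)
     = 100·(94.9 − j272)/(50.3 − j18.7)

Z_in ≈ 342 − j413 Ω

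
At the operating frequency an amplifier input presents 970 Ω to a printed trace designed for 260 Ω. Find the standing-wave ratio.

VSWR ≈ 3.73

Γ = (970 − 260)/(970 + 260) = 0.577
VSWR = (1 + 0.577)/(1 − 0.577)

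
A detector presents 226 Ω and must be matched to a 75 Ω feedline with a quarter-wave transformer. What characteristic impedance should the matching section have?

Z_qwt = √(Z_0·R_L) = √(75 × 226) = √16950

Z_qwt ≈ 130 Ω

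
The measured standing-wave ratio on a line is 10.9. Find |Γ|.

|Γ| = (S − 1)/(S + 1) = (10.9 − 1)/(10.9 + 1) = 9.9/11.9

|Γ| ≈ 0.832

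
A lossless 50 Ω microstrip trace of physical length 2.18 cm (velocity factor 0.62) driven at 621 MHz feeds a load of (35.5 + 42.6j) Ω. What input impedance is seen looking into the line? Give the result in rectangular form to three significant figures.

λ = v/f = 0.62·c / 621 MHz = 0.3 m
βl = 2π·l/λ = 2π × 0.0728 = 26.2°
tan(βl) = tan(26.2°) = 0.492
Z_in = Z_0·(Z_L + jZ_0·tanβl)/(Z_0 + jZ_L·tanβl)
     = 50·(35.5 + j67.2)/(29 + j17.5)

Z_in ≈ 96 + j58 Ω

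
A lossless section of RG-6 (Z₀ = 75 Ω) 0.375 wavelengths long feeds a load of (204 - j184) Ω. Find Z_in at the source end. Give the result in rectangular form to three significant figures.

Z_in ≈ 42.9 + j97.9 Ω

βl = 2π × 0.375 = 135°
tan(βl) = tan(135°) = -1
Z_in = Z_0·(Z_L + jZ_0·tanβl)/(Z_0 + jZ_L·tanβl)
     = 75·(204 − j259)/(-109 − j204)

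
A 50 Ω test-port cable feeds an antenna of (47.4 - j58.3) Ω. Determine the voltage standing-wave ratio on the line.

VSWR ≈ 3.12

Γ = (Z_L − Z_0)/(Z_L + Z_0) = (-2.6 − j58.3)/(97.4 − j58.3)
|Γ| = 58.4/114 = 0.514
VSWR = (1 + |Γ|)/(1 − |Γ|) = 1.51/0.486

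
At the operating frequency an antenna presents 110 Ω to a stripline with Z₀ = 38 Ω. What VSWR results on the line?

Γ = (110 − 38)/(110 + 38) = 0.486
VSWR = (1 + 0.486)/(1 − 0.486)

VSWR ≈ 2.89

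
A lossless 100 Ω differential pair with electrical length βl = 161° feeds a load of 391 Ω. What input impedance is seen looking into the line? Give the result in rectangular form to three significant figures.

Z_in ≈ 156 + j175 Ω

tan(βl) = tan(161°) = -0.344
Z_in = Z_0·(Z_L + jZ_0·tanβl)/(Z_0 + jZ_L·tanβl)
     = 100·(391 − j34.4)/(100 − j135)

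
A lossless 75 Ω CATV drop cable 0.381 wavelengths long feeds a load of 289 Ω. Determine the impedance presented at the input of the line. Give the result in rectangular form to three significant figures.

βl = 2π × 0.381 = 137°
tan(βl) = tan(137°) = -0.927
Z_in = Z_0·(Z_L + jZ_0·tanβl)/(Z_0 + jZ_L·tanβl)
     = 75·(289 − j69.5)/(75 − j268)

Z_in ≈ 39 + j70 Ω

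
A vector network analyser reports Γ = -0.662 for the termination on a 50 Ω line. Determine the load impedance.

Z_L ≈ 10.2 Ω

Z_L = Z_0·(1 + Γ)/(1 − Γ) = 50·(0.338)/(1.66)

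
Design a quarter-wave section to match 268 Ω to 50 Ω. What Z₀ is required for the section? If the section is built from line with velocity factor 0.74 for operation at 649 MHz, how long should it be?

Z_qwt = √(Z_0·R_L) = √(50 × 268) = √13400
λ = 0.74·c/f = 0.342 m, so l = λ/4 = 0.0855 m

Z_qwt ≈ 116 Ω; length ≈ 8.55 cm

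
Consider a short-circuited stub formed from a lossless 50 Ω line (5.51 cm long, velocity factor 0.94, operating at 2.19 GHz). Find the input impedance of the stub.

λ = v/f = 0.94·c / 2.19 GHz = 0.129 m
βl = 2π·l/λ = 2π × 0.428 = 154°
tan(βl) = -0.487
For a short-circuited stub, Z_in = jZ_0·tan(βl)

Z_in ≈ −j24.3 Ω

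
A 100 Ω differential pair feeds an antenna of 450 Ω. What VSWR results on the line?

For a purely resistive load, VSWR = R_L/Z_0 or Z_0/R_L (whichever > 1) = 450/100

VSWR ≈ 4.5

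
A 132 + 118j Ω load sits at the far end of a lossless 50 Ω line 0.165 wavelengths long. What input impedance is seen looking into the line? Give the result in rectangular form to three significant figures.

βl = 2π × 0.165 = 59.4°
tan(βl) = tan(59.4°) = 1.69
Z_in = Z_0·(Z_L + jZ_0·tanβl)/(Z_0 + jZ_L·tanβl)
     = 50·(132 + j203)/(-150 + j223)

Z_in ≈ 17.6 − j41.4 Ω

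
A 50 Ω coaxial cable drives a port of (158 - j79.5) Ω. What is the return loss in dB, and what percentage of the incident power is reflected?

RL ≈ 4.4 dB; 36.3% of incident power reflected

Γ = (108 − j79.5)/(208 − j79.5), |Γ| = 0.602
RL = −20·log₁₀(0.602) = 4.4 dB
P_refl/P_inc = |Γ|² = 0.363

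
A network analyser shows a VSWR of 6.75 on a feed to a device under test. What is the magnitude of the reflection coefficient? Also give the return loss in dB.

|Γ| = (S − 1)/(S + 1) = (6.75 − 1)/(6.75 + 1) = 5.75/7.75
RL = −20·log₁₀|Γ| = −20·log₁₀(0.742)

|Γ| ≈ 0.742; return loss ≈ 2.59 dB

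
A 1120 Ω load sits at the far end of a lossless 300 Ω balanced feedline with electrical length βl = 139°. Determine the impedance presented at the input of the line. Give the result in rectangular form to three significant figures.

Z_in ≈ 171 + j293 Ω

tan(βl) = tan(139°) = -0.869
Z_in = Z_0·(Z_L + jZ_0·tanβl)/(Z_0 + jZ_L·tanβl)
     = 300·(1120 − j261)/(300 − j974)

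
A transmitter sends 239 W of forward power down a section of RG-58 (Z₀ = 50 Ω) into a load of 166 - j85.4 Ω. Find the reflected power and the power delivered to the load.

|Γ| = |(116 − j85.4)/(216 − j85.4)| = 0.62
|Γ|² = 0.385
P_refl = |Γ|²·P_inc = 91.9 W, P_del = (1 − |Γ|²)·P_inc = 147 W

P_reflected ≈ 91.9 W; P_delivered ≈ 147 W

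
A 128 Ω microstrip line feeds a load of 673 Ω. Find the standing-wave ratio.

VSWR ≈ 5.26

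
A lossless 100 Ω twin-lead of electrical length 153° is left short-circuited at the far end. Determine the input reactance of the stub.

X_in ≈ -51 Ω (capacitive)

tan(βl) = -0.51
For a short-circuited stub, Z_in = jZ_0·tan(βl)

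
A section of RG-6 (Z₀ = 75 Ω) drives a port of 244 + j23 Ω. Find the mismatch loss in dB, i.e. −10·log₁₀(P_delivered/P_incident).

mismatch loss ≈ 1.45 dB

Γ = (169 + j23)/(319 + j23), |Γ| = 0.533
|Γ|² = 0.284, so P_del/P_inc = 1 − |Γ|² = 0.716
ML = −10·log₁₀(1 − |Γ|²)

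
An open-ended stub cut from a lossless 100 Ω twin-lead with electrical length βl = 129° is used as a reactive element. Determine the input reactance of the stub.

tan(βl) = -1.23
For an open-ended stub, Z_in = −jZ_0·cot(βl) = −jZ_0/tan(βl)

X_in ≈ 81 Ω (inductive)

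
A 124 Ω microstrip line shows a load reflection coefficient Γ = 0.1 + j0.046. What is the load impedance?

Z_L = Z_0·(1 + Γ)/(1 − Γ) = 124·(1.1 + j0.046)/(0.9 − j0.046)

Z_L ≈ 151 + j14 Ω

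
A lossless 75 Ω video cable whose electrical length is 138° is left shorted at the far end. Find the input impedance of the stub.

tan(βl) = -0.9
For a shorted stub, Z_in = jZ_0·tan(βl)

Z_in ≈ −j67.5 Ω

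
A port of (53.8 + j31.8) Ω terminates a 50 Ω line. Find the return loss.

RL ≈ 10.6 dB

Γ = (3.8 + j31.8)/(103.8 + j31.8), |Γ| = 0.295
RL = −20·log₁₀|Γ| = −20·log₁₀(0.295)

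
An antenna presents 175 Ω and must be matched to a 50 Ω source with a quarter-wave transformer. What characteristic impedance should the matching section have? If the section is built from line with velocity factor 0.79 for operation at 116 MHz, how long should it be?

Z_qwt = √(Z_0·R_L) = √(50 × 175) = √8750
λ = 0.79·c/f = 2.04 m, so l = λ/4 = 0.511 m

Z_qwt ≈ 93.5 Ω; length ≈ 51.1 cm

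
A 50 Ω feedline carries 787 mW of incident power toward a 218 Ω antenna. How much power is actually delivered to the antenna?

Γ = (218 − 50)/(218 + 50) = 0.627
|Γ|² = 0.393
P_refl = |Γ|²·P_inc = 309 mW, P_del = (1 − |Γ|²)·P_inc = 478 mW

P_delivered ≈ 478 mW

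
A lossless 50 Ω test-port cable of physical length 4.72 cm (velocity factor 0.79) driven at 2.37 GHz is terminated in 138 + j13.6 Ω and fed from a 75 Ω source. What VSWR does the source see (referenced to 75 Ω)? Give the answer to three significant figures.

VSWR ≈ 1.99

λ = v/f = 0.79·c / 2.37 GHz = 0.1 m
βl = 2π·l/λ = 2π × 0.472 = 170°
tan(βl) = -0.178
Z_in = Z_0·(Z_L + jZ_0·tanβl)/(Z_0 + jZ_L·tanβl) = 106 + j54.2 Ω
Γ_s = (Z_in − Z_s)/(Z_in + Z_s) = (31.3 + j54.2)/(181 + j54.2), |Γ_s| = 0.331
VSWR = (1 + |Γ_s|)/(1 − |Γ_s|)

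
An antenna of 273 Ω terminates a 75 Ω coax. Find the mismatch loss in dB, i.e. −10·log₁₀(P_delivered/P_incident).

mismatch loss ≈ 1.7 dB

Γ = (273 − 75)/(273 + 75) = 0.569
|Γ|² = 0.324, so P_del/P_inc = 1 − |Γ|² = 0.676
ML = −10·log₁₀(1 − |Γ|²)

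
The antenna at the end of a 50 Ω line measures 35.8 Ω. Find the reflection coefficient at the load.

Γ = -0.166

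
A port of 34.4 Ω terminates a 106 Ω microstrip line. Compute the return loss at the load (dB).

RL ≈ 5.85 dB

Γ = (34.4 − 106)/(34.4 + 106) = -0.51
RL = −20·log₁₀|Γ| = −20·log₁₀(0.51)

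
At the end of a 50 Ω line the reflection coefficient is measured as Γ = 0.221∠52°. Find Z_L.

Z_L = Z_0·(1 + Γ)/(1 − Γ) = 50·(1.14 + j0.174)/(0.864 − j0.174)

Z_L ≈ 61.2 + j22.4 Ω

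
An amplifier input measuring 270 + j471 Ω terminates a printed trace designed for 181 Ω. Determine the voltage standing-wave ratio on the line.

Γ = (Z_L − Z_0)/(Z_L + Z_0) = (89 + j471)/(451 + j471)
|Γ| = 479/652 = 0.735
VSWR = (1 + |Γ|)/(1 − |Γ|) = 1.74/0.265

VSWR ≈ 6.55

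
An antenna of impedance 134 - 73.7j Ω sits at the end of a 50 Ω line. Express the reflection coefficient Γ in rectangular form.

Γ = (Z_L − Z_0)/(Z_L + Z_0) = (84 − j73.7)/(184 − j73.7)

Γ ≈ 0.532 − j0.188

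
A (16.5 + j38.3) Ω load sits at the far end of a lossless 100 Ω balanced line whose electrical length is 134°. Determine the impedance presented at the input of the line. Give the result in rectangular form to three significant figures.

Z_in ≈ 17.3 − j44.6 Ω

tan(βl) = tan(134°) = -1.04
Z_in = Z_0·(Z_L + jZ_0·tanβl)/(Z_0 + jZ_L·tanβl)
     = 100·(16.5 − j65.3)/(140 − j17.1)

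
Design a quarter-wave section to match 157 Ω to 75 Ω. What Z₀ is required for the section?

Z_qwt ≈ 109 Ω

Z_qwt = √(Z_0·R_L) = √(75 × 157) = √11780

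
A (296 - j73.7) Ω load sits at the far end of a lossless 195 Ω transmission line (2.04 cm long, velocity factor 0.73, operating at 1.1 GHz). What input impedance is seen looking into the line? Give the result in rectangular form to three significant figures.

Z_in ≈ 157 − j82.8 Ω

λ = v/f = 0.73·c / 1.1 GHz = 0.199 m
βl = 2π·l/λ = 2π × 0.102 = 36.9°
tan(βl) = tan(36.9°) = 0.75
Z_in = Z_0·(Z_L + jZ_0·tanβl)/(Z_0 + jZ_L·tanβl)
     = 195·(296 + j72.6)/(250 + j222)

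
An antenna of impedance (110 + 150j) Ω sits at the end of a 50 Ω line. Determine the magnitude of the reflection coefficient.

|Γ| ≈ 0.737

Γ = (Z_L − Z_0)/(Z_L + Z_0) = (60 + j150)/(160 + j150)
|Γ| = 162/219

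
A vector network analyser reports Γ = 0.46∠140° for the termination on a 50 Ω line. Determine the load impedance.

Z_L ≈ 20.6 + j15.4 Ω

Z_L = Z_0·(1 + Γ)/(1 − Γ) = 50·(0.648 + j0.296)/(1.35 − j0.296)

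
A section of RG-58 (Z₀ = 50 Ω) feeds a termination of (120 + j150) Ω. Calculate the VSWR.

VSWR ≈ 6.41

Γ = (Z_L − Z_0)/(Z_L + Z_0) = (70 + j150)/(170 + j150)
|Γ| = 166/227 = 0.73
VSWR = (1 + |Γ|)/(1 − |Γ|) = 1.73/0.27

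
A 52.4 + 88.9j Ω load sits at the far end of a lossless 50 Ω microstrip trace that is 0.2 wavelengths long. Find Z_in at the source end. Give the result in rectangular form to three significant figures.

βl = 2π × 0.2 = 72°
tan(βl) = tan(72°) = 3.08
Z_in = Z_0·(Z_L + jZ_0·tanβl)/(Z_0 + jZ_L·tanβl)
     = 50·(52.4 + j243)/(-224 + j161)

Z_in ≈ 18 − j41.3 Ω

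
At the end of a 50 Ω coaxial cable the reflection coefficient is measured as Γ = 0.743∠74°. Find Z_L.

Z_L = Z_0·(1 + Γ)/(1 − Γ) = 50·(1.2 + j0.714)/(0.795 − j0.714)

Z_L ≈ 19.6 + j62.5 Ω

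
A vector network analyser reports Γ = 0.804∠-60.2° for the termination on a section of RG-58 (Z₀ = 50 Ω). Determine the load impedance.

Z_L = Z_0·(1 + Γ)/(1 − Γ) = 50·(1.4 − j0.698)/(0.6 + j0.698)

Z_L ≈ 20.9 − j82.3 Ω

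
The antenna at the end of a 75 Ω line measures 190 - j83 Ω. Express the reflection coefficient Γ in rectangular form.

Γ ≈ 0.485 − j0.161

Γ = (Z_L − Z_0)/(Z_L + Z_0) = (115 − j83)/(265 − j83)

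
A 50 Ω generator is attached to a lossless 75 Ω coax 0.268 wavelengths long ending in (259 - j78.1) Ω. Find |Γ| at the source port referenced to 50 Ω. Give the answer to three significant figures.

βl = 2π × 0.268 = 96.5°
tan(βl) = -8.8
Z_in = Z_0·(Z_L + jZ_0·tanβl)/(Z_0 + jZ_L·tanβl) = 20.5 + j14 Ω
Γ_s = (Z_in − Z_s)/(Z_in + Z_s) = (-29.5 + j14)/(70.5 + j14), |Γ_s| = 0.454

|Γ| ≈ 0.454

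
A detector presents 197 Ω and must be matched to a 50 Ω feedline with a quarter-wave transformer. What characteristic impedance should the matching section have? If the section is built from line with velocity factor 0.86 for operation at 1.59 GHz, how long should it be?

Z_qwt ≈ 99.2 Ω; length ≈ 4.06 cm

Z_qwt = √(Z_0·R_L) = √(50 × 197) = √9850
λ = 0.86·c/f = 0.162 m, so l = λ/4 = 0.0406 m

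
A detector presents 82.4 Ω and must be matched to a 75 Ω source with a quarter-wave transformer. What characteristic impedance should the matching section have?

Z_qwt ≈ 78.6 Ω

Z_qwt = √(Z_0·R_L) = √(75 × 82.4) = √6180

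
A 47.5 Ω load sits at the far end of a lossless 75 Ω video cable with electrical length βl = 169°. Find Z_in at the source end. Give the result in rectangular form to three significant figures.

Z_in ≈ 48.6 − j8.6 Ω

tan(βl) = tan(169°) = -0.194
Z_in = Z_0·(Z_L + jZ_0·tanβl)/(Z_0 + jZ_L·tanβl)
     = 75·(47.5 − j14.6)/(75 − j9.23)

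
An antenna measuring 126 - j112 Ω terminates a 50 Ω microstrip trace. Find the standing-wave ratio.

VSWR ≈ 4.69

Γ = (Z_L − Z_0)/(Z_L + Z_0) = (76 − j112)/(176 − j112)
|Γ| = 135/209 = 0.649
VSWR = (1 + |Γ|)/(1 − |Γ|) = 1.65/0.351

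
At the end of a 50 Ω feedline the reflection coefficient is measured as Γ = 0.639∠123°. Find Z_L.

Z_L ≈ 14.1 + j25.5 Ω

Z_L = Z_0·(1 + Γ)/(1 − Γ) = 50·(0.652 + j0.536)/(1.35 − j0.536)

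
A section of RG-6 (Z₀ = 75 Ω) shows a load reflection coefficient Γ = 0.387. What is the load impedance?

Z_L ≈ 170 Ω

Z_L = Z_0·(1 + Γ)/(1 − Γ) = 75·(1.39)/(0.613)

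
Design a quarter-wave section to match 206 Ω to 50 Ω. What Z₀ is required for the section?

Z_qwt ≈ 101 Ω

Z_qwt = √(Z_0·R_L) = √(50 × 206) = √10300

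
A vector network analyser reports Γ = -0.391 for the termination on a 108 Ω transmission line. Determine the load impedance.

Z_L ≈ 47.3 Ω

Z_L = Z_0·(1 + Γ)/(1 − Γ) = 108·(0.609)/(1.39)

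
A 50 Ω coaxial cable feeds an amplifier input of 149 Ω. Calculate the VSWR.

VSWR ≈ 2.98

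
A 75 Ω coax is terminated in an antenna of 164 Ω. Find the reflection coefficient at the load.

Γ = (Z_L − Z_0)/(Z_L + Z_0) = (164 − 75)/(164 + 75) = 89/239

Γ = 0.372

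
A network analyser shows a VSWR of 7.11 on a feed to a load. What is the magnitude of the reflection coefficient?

|Γ| ≈ 0.753

|Γ| = (S − 1)/(S + 1) = (7.11 − 1)/(7.11 + 1) = 6.11/8.11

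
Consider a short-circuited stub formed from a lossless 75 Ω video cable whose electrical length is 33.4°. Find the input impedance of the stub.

tan(βl) = 0.659
For a short-circuited stub, Z_in = jZ_0·tan(βl)

Z_in ≈ +j49.5 Ω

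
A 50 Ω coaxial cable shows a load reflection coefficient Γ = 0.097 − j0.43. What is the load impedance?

Z_L = Z_0·(1 + Γ)/(1 − Γ) = 50·(1.1 − j0.43)/(0.903 + j0.43)

Z_L ≈ 40.3 − j43 Ω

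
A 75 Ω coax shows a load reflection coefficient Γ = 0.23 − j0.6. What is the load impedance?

Z_L ≈ 46.2 − j94.4 Ω

Z_L = Z_0·(1 + Γ)/(1 − Γ) = 75·(1.23 − j0.6)/(0.77 + j0.6)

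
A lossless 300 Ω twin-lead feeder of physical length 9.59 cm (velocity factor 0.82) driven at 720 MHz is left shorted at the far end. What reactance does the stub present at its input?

λ = v/f = 0.82·c / 720 MHz = 0.342 m
βl = 2π·l/λ = 2π × 0.281 = 101°
tan(βl) = -5.12
For a shorted stub, Z_in = jZ_0·tan(βl)

X_in ≈ -1540 Ω (capacitive)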